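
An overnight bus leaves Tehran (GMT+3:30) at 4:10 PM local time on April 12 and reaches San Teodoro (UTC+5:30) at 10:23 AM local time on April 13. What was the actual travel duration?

San Teodoro is 2:00 ahead of Tehran.
Clock-face elapsed time (ignoring zones) is 18 hours 13 minutes.
Actual elapsed = 18 hours 13 minutes − 2:00 = 16 hours 13 minutes.

16 hours 13 minutes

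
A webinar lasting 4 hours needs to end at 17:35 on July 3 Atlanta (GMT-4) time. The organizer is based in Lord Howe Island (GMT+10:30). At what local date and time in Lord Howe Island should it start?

Target end time in UTC: 17:35 + 4:00 = 21:35 on Jul 3.
Subtract 4 hours → start 17:35 UTC on Jul 3.
Lord Howe Island is UTC+10:30: 17:35 + 10:30 = 04:05 on Jul 4.

04:05 on July 4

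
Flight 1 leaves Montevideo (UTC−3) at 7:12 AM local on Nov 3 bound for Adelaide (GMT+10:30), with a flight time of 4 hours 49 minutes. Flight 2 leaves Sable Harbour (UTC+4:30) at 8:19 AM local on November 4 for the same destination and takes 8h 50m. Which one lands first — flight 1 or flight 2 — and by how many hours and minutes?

the first, by 21 hours 38 minutes

Flight 1 in UTC: 7:12 AM + 3:00 = 10:12 AM on Nov 3.
+4 hours and 49 minutes → arrive 3:01 PM UTC on Nov 3.
Flight 2 in UTC: 8:19 AM − 4:30 = 3:49 AM on Nov 4.
+8 hours and 50 minutes → arrive 12:39 PM UTC on Nov 4.
Flight 1 lands earlier by 21 hours 38 minutes.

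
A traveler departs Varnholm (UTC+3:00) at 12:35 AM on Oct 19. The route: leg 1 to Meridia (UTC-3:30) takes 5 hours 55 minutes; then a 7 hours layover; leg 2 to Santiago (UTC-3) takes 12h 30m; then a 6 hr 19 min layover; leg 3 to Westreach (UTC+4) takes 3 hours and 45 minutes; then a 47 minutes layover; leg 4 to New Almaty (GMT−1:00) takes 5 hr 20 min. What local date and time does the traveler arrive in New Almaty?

Convert departure to UTC: 12:35 AM − 3:00 = 9:35 PM UTC on Oct 18.
Add 5 hours and 55 minutes leg 1 → 3:30 AM UTC (Oct 19).
Add 7 hours layover in Meridia → 10:30 AM UTC.
Add 12 hours 30 minutes leg 2 → 11:00 PM UTC.
Add 6 hours and 19 minutes layover in Santiago → 5:19 AM UTC (Oct 20).
Add 3 hours and 45 minutes leg 3 → 9:04 AM UTC.
Add 47 minutes layover in Westreach → 9:51 AM UTC.
Add 5 hours 20 minutes leg 4 → 3:11 PM UTC.
New Almaty is UTC−1:00, so local arrival = 3:11 PM − 1:00 = 2:11 PM on Oct 20.

2:11 PM on Oct 20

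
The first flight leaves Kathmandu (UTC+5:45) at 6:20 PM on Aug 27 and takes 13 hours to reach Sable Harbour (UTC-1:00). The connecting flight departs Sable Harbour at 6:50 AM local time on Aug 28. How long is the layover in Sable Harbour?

6 hours 15 minutes

Convert departure to UTC: 6:20 PM − 5:45 = 12:35 PM UTC on Aug 27.
Add 13 hours flight time → 1:35 AM UTC (Aug 28).
Sable Harbour is UTC−1:00, so local arrival = 1:35 AM − 1:00 = 12:35 AM on Aug 28.
Layover = 6:50 AM − 12:35 AM = 6 hours 15 minutes.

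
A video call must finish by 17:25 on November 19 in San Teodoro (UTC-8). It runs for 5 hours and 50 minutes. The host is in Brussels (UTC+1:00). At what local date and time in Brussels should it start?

Target end time in UTC: 17:25 + 8:00 = 01:25 on Nov 20.
Subtract 5 hours and 50 minutes → start 19:35 UTC on Nov 19.
Brussels is UTC+1:00: 19:35 + 1:00 = 20:35 on Nov 19.

20:35 on November 19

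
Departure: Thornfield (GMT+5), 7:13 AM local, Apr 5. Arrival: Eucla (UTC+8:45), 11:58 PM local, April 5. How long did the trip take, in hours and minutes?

Eucla is 3:45 ahead of Thornfield.
Clock-face elapsed time (ignoring zones) is 16 hours 45 minutes.
Actual elapsed = 16 hours 45 minutes − 3:45 = 13 hours.

13 hours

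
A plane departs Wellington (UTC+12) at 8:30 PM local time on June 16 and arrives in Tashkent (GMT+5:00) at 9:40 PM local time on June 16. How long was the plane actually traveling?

Departure in UTC: 8:30 PM − 12:00 = 8:30 AM on Jun 16.
Arrival in UTC: 9:40 PM − 5:00 = 4:40 PM on Jun 16.
Elapsed = 4:40 PM − 8:30 AM = 8 hours 10 minutes.

8 hours 10 minutes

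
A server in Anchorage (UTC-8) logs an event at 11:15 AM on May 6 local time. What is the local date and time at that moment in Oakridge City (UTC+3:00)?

10:15 PM on May 6

In UTC: 11:15 AM + 8:00 = 7:15 PM on May 6.
Oakridge City is UTC+3:00: 7:15 PM + 3:00 = 10:15 PM on May 6.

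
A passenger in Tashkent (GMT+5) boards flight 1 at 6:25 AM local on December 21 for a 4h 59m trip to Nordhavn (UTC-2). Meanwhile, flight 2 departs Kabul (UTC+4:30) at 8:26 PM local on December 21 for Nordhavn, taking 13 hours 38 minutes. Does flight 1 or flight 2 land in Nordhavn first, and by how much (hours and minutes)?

Flight 1 in UTC: 6:25 AM − 5:00 = 1:25 AM on Dec 21.
+4 hours 59 minutes → arrive 6:24 AM UTC on Dec 21.
Flight 2 in UTC: 8:26 PM − 4:30 = 3:56 PM on Dec 21.
+13 hours 38 minutes → arrive 5:34 AM UTC on Dec 22.
Flight 1 lands earlier by 23 hours 10 minutes.

the first, by 23 hours 10 minutes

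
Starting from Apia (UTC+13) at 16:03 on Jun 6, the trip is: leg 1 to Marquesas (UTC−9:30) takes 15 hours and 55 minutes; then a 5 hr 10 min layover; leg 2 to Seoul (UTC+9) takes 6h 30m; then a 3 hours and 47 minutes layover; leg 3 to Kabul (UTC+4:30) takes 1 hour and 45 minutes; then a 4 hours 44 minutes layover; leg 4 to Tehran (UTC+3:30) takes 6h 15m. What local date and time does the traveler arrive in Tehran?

Convert departure to UTC: 16:03 − 13:00 = 03:03 UTC on Jun 6.
Add 15 hours 55 minutes leg 1 → 18:58 UTC.
Add 5 hours and 10 minutes layover in Marquesas → 00:08 UTC (Jun 7).
Add 6 hours 30 minutes leg 2 → 06:38 UTC.
Add 3 hours and 47 minutes layover in Seoul → 10:25 UTC.
Add 1 hour 45 minutes leg 3 → 12:10 UTC.
Add 4 hours 44 minutes layover in Kabul → 16:54 UTC.
Add 6 hours 15 minutes leg 4 → 23:09 UTC.
Tehran is UTC+3:30, so local arrival = 23:09 + 3:30 = 02:39 on Jun 8.

02:39 on Jun 8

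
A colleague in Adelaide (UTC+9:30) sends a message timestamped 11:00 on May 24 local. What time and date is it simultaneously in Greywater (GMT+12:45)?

14:15 on May 24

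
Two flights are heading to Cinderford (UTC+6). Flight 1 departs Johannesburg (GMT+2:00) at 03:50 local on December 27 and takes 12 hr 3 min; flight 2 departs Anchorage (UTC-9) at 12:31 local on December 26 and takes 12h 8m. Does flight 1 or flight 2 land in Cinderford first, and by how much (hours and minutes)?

the second, by 4 hours 14 minutes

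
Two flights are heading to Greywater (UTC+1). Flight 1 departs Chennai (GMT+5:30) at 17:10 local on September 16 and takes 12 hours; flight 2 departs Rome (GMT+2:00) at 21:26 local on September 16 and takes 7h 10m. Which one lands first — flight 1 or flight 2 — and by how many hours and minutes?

Flight 1 in UTC: 17:10 − 5:30 = 11:40 on Sep 16.
+12 hours → arrive 23:40 UTC on Sep 16.
Flight 2 in UTC: 21:26 − 2:00 = 19:26 on Sep 16.
+7 hours 10 minutes → arrive 02:36 UTC on Sep 17.
Flight 1 lands earlier by 2 hours 56 minutes.

the first, by 2 hours 56 minutes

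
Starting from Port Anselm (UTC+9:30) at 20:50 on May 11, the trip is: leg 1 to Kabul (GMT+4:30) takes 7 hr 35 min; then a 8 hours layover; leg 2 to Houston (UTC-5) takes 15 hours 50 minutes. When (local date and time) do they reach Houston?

13:45 on May 12

Convert departure to UTC: 20:50 − 9:30 = 11:20 UTC on May 11.
Add 7 hours and 35 minutes leg 1 → 18:55 UTC.
Add 8 hours layover in Kabul → 02:55 UTC (May 12).
Add 15 hours 50 minutes leg 2 → 18:45 UTC.
Houston is UTC−5:00, so local arrival = 18:45 − 5:00 = 13:45 on May 12.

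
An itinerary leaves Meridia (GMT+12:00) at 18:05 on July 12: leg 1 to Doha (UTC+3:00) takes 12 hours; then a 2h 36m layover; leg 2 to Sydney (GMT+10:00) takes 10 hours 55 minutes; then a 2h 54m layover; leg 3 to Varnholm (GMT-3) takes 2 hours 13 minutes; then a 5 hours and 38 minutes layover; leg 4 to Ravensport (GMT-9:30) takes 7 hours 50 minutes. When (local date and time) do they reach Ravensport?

Convert departure to UTC: 18:05 − 12:00 = 06:05 UTC on Jul 12.
Add 12 hours leg 1 → 18:05 UTC.
Add 2 hours 36 minutes layover in Doha → 20:41 UTC.
Add 10 hours 55 minutes leg 2 → 07:36 UTC (Jul 13).
Add 2 hours and 54 minutes layover in Sydney → 10:30 UTC.
Add 2 hours 13 minutes leg 3 → 12:43 UTC.
Add 5 hours and 38 minutes layover in Varnholm → 18:21 UTC.
Add 7 hours 50 minutes leg 4 → 02:11 UTC (Jul 14).
Ravensport is UTC−9:30, so local arrival = 02:11 − 9:30 = 16:41 on Jul 13.

16:41 on July 13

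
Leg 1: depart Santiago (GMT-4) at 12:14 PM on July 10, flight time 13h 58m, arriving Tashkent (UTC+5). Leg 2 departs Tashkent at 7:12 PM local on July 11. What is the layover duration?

8 hours

Convert departure to UTC: 12:14 PM + 4:00 = 4:14 PM UTC on Jul 10.
Add 13 hours 58 minutes flight time → 6:12 AM UTC (Jul 11).
Tashkent is UTC+5:00, so local arrival = 6:12 AM + 5:00 = 11:12 AM on Jul 11.
Layover = 7:12 PM − 11:12 AM = 8 hours.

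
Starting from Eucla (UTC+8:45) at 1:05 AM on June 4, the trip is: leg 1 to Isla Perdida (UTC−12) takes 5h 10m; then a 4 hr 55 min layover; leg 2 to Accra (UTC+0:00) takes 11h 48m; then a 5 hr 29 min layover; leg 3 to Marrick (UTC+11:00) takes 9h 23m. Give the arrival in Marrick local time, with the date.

Convert departure to UTC: 1:05 AM − 8:45 = 4:20 PM UTC on Jun 3.
Add 5 hours 10 minutes leg 1 → 9:30 PM UTC.
Add 4 hours and 55 minutes layover in Isla Perdida → 2:25 AM UTC (Jun 4).
Add 11 hours and 48 minutes leg 2 → 2:13 PM UTC.
Add 5 hours and 29 minutes layover in Accra → 7:42 PM UTC.
Add 9 hours and 23 minutes leg 3 → 5:05 AM UTC (Jun 5).
Marrick is UTC+11:00, so local arrival = 5:05 AM + 11:00 = 4:05 PM on Jun 5.

4:05 PM on June 5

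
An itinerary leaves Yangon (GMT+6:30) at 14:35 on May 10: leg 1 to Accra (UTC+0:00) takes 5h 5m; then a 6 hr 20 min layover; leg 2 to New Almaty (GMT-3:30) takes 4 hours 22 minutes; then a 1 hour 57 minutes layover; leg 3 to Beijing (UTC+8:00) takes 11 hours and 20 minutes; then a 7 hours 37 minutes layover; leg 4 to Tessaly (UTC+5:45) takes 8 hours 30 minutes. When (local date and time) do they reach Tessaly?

11:01 on May 12

Convert departure to UTC: 14:35 − 6:30 = 08:05 UTC on May 10.
Add 5 hours 5 minutes leg 1 → 13:10 UTC.
Add 6 hours and 20 minutes layover in Accra → 19:30 UTC.
Add 4 hours and 22 minutes leg 2 → 23:52 UTC.
Add 1 hour and 57 minutes layover in New Almaty → 01:49 UTC (May 11).
Add 11 hours and 20 minutes leg 3 → 13:09 UTC.
Add 7 hours and 37 minutes layover in Beijing → 20:46 UTC.
Add 8 hours and 30 minutes leg 4 → 05:16 UTC (May 12).
Tessaly is UTC+5:45, so local arrival = 05:16 + 5:45 = 11:01 on May 12.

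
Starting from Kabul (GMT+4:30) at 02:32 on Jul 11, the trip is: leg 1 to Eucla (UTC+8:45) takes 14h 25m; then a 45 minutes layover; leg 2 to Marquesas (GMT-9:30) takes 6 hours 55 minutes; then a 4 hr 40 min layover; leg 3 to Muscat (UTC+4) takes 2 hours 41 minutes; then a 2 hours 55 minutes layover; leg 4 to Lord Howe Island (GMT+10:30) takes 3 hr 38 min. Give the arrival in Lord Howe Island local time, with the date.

20:31 on Jul 12

Convert departure to UTC: 02:32 − 4:30 = 22:02 UTC on Jul 10.
Add 14 hours 25 minutes leg 1 → 12:27 UTC (Jul 11).
Add 45 minutes layover in Eucla → 13:12 UTC.
Add 6 hours and 55 minutes leg 2 → 20:07 UTC.
Add 4 hours and 40 minutes layover in Marquesas → 00:47 UTC (Jul 12).
Add 2 hours 41 minutes leg 3 → 03:28 UTC.
Add 2 hours 55 minutes layover in Muscat → 06:23 UTC.
Add 3 hours and 38 minutes leg 4 → 10:01 UTC.
Lord Howe Island is UTC+10:30, so local arrival = 10:01 + 10:30 = 20:31 on Jul 12.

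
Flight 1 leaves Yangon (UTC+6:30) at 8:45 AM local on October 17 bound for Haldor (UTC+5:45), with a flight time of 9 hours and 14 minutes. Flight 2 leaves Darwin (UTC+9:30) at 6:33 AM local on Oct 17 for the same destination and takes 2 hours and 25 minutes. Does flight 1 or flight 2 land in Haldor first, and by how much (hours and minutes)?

the second, by 12 hours 1 minute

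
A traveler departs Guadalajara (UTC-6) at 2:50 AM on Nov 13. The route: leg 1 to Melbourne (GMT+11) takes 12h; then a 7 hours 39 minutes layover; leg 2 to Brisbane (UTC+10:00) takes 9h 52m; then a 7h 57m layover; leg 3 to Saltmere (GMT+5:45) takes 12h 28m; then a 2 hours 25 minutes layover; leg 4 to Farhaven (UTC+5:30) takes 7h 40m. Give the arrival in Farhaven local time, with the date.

Convert departure to UTC: 2:50 AM + 6:00 = 8:50 AM UTC on Nov 13.
Add 12 hours leg 1 → 8:50 PM UTC.
Add 7 hours and 39 minutes layover in Melbourne → 4:29 AM UTC (Nov 14).
Add 9 hours and 52 minutes leg 2 → 2:21 PM UTC.
Add 7 hours and 57 minutes layover in Brisbane → 10:18 PM UTC.
Add 12 hours 28 minutes leg 3 → 10:46 AM UTC (Nov 15).
Add 2 hours and 25 minutes layover in Saltmere → 1:11 PM UTC.
Add 7 hours and 40 minutes leg 4 → 8:51 PM UTC.
Farhaven is UTC+5:30, so local arrival = 8:51 PM + 5:30 = 2:21 AM on Nov 16.

2:21 AM on Nov 16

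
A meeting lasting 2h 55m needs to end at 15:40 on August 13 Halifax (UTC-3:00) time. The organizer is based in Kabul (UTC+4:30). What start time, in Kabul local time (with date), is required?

20:15 on August 13

Target end time in UTC: 15:40 + 3:00 = 18:40 on Aug 13.
Subtract 2 hours and 55 minutes → start 15:45 UTC on Aug 13.
Kabul is UTC+4:30: 15:45 + 4:30 = 20:15 on Aug 13.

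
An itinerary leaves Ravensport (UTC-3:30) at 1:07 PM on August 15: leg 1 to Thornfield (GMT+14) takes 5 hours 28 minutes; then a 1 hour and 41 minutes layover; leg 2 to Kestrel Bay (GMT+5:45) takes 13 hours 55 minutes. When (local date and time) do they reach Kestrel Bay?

7:26 PM on Aug 16

Convert departure to UTC: 1:07 PM + 3:30 = 4:37 PM UTC on Aug 15.
Add 5 hours 28 minutes leg 1 → 10:05 PM UTC.
Add 1 hour and 41 minutes layover in Thornfield → 11:46 PM UTC.
Add 13 hours and 55 minutes leg 2 → 1:41 PM UTC (Aug 16).
Kestrel Bay is UTC+5:45, so local arrival = 1:41 PM + 5:45 = 7:26 PM on Aug 16.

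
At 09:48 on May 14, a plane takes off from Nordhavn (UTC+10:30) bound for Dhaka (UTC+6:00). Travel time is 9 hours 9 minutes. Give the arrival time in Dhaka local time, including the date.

Convert departure to UTC: 09:48 − 10:30 = 23:18 UTC on May 13.
Add 9 hours 9 minutes travel time → 08:27 UTC (May 14).
Dhaka is UTC+6:00, so local arrival = 08:27 + 6:00 = 14:27 on May 14.

14:27 on May 14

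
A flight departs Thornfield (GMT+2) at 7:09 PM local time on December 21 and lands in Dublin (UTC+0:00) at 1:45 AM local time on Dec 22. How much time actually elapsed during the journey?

8 hours 36 minutes

Departure in UTC: 7:09 PM − 2:00 = 5:09 PM on Dec 21.
Arrival is already UTC: 1:45 AM on Dec 22.
Elapsed = 1:45 AM − 5:09 PM (+1 day) = 8 hours 36 minutes.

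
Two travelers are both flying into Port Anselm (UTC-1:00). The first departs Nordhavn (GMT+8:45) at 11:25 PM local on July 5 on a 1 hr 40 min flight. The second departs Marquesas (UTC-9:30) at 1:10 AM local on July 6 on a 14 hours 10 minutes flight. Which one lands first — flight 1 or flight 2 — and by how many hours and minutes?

the first, by 32 hours 30 minutes

Flight 1 in UTC: 11:25 PM − 8:45 = 2:40 PM on Jul 5.
+1 hour 40 minutes → arrive 4:20 PM UTC on Jul 5.
Flight 2 in UTC: 1:10 AM + 9:30 = 10:40 AM on Jul 6.
+14 hours and 10 minutes → arrive 12:50 AM UTC on Jul 7.
Flight 1 lands earlier by 32 hours 30 minutes.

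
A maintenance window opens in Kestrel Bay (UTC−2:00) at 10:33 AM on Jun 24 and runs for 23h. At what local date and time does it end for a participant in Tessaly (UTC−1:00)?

10:33 AM on Jun 25

Convert start to UTC: 10:33 AM + 2:00 = 12:33 PM UTC on Jun 24.
Add 23 hours duration → 11:33 AM UTC (Jun 25).
Tessaly is UTC−1:00, so local end time = 11:33 AM − 1:00 = 10:33 AM on Jun 25.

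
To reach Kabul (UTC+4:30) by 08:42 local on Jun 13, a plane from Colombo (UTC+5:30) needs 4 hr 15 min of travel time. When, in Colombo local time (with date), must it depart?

05:27 on June 13

Target arrival in UTC: 08:42 − 4:30 = 04:12 on Jun 13.
Subtract 4 hours 15 minutes → departure 23:57 UTC on Jun 12.
Colombo is UTC+5:30: 23:57 + 5:30 = 05:27 on Jun 13.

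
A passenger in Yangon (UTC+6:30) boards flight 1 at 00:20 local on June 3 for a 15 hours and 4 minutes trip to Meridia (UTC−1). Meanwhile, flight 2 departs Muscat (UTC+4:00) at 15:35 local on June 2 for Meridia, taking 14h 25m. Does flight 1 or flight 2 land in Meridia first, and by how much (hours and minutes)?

the second, by 6 hours 54 minutes

Flight 1 in UTC: 00:20 − 6:30 = 17:50 on Jun 2.
+15 hours and 4 minutes → arrive 08:54 UTC on Jun 3.
Flight 2 in UTC: 15:35 − 4:00 = 11:35 on Jun 2.
+14 hours 25 minutes → arrive 02:00 UTC on Jun 3.
Flight 2 lands earlier by 6 hours 54 minutes.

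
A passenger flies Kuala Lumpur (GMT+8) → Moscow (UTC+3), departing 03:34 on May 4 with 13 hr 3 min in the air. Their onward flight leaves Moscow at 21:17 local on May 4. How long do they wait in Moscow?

9 hours 40 minutes

Convert departure to UTC: 03:34 − 8:00 = 19:34 UTC on May 3.
Add 13 hours and 3 minutes flight time → 08:37 UTC (May 4).
Moscow is UTC+3:00, so local arrival = 08:37 + 3:00 = 11:37 on May 4.
Layover = 21:17 − 11:37 = 9 hours 40 minutes.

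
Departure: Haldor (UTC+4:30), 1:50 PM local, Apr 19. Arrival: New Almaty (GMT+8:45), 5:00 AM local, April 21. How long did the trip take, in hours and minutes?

34 hours 55 minutes

Departure in UTC: 1:50 PM − 4:30 = 9:20 AM on Apr 19.
Arrival in UTC: 5:00 AM − 8:45 = 8:15 PM on Apr 20.
Elapsed = 8:15 PM − 9:20 AM (+1 day) = 34 hours 55 minutes.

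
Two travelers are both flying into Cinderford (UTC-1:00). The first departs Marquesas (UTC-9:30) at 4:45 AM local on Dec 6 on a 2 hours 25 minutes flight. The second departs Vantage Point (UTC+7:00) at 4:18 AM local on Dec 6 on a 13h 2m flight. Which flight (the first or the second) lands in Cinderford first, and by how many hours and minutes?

Flight 1 in UTC: 4:45 AM + 9:30 = 2:15 PM on Dec 6.
+2 hours 25 minutes → arrive 4:40 PM UTC on Dec 6.
Flight 2 in UTC: 4:18 AM − 7:00 = 9:18 PM on Dec 5.
+13 hours 2 minutes → arrive 10:20 AM UTC on Dec 6.
Flight 2 lands earlier by 6 hours 20 minutes.

the second, by 6 hours 20 minutes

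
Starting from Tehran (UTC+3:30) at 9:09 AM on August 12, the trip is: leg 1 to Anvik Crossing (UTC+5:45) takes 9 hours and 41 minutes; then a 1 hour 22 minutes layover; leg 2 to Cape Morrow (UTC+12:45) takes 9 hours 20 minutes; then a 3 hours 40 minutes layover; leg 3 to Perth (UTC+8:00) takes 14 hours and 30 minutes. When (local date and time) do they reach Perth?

4:12 AM on August 14

Convert departure to UTC: 9:09 AM − 3:30 = 5:39 AM UTC on Aug 12.
Add 9 hours 41 minutes leg 1 → 3:20 PM UTC.
Add 1 hour and 22 minutes layover in Anvik Crossing → 4:42 PM UTC.
Add 9 hours 20 minutes leg 2 → 2:02 AM UTC (Aug 13).
Add 3 hours 40 minutes layover in Cape Morrow → 5:42 AM UTC.
Add 14 hours and 30 minutes leg 3 → 8:12 PM UTC.
Perth is UTC+8:00, so local arrival = 8:12 PM + 8:00 = 4:12 AM on Aug 14.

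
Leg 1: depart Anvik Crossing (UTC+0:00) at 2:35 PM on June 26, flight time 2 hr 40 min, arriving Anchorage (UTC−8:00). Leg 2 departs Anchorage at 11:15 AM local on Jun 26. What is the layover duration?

Anvik Crossing is at UTC+0, so departure is already 2:35 PM UTC on Jun 26.
Add 2 hours 40 minutes flight time → 5:15 PM UTC.
Anchorage is UTC−8:00, so local arrival = 5:15 PM − 8:00 = 9:15 AM on Jun 26.
Layover = 11:15 AM − 9:15 AM = 2 hours.

2 hours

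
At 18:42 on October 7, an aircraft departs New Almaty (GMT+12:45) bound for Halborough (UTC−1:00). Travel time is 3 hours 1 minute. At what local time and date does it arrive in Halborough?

Convert departure to UTC: 18:42 − 12:45 = 05:57 UTC on Oct 7.
Add 3 hours 1 minute travel time → 08:58 UTC.
Halborough is UTC−1:00, so local arrival = 08:58 − 1:00 = 07:58 on Oct 7.

07:58 on October 7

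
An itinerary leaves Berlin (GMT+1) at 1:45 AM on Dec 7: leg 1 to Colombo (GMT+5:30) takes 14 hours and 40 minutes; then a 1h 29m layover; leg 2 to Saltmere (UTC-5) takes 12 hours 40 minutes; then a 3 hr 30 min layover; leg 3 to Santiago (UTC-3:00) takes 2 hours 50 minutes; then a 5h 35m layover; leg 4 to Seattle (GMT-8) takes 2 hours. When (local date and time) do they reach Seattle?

Convert departure to UTC: 1:45 AM − 1:00 = 12:45 AM UTC on Dec 7.
Add 14 hours 40 minutes leg 1 → 3:25 PM UTC.
Add 1 hour 29 minutes layover in Colombo → 4:54 PM UTC.
Add 12 hours 40 minutes leg 2 → 5:34 AM UTC (Dec 8).
Add 3 hours 30 minutes layover in Saltmere → 9:04 AM UTC.
Add 2 hours 50 minutes leg 3 → 11:54 AM UTC.
Add 5 hours 35 minutes layover in Santiago → 5:29 PM UTC.
Add 2 hours leg 4 → 7:29 PM UTC.
Seattle is UTC−8:00, so local arrival = 7:29 PM − 8:00 = 11:29 AM on Dec 8.

11:29 AM on December 8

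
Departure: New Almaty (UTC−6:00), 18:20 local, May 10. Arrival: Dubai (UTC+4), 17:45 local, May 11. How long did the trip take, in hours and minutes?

13 hours 25 minutes

Departure in UTC: 18:20 + 6:00 = 00:20 on May 11.
Arrival in UTC: 17:45 − 4:00 = 13:45 on May 11.
Elapsed = 13:45 − 00:20 = 13 hours 25 minutes.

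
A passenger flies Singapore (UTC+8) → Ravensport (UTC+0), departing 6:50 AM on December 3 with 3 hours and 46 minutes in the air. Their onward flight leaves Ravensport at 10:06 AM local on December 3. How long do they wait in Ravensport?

7 hours 30 minutes

Convert departure to UTC: 6:50 AM − 8:00 = 10:50 PM UTC on Dec 2.
Add 3 hours 46 minutes flight time → 2:36 AM UTC (Dec 3).
Ravensport is UTC+0, so local arrival is the same: 2:36 AM on Dec 3.
Layover = 10:06 AM − 2:36 AM = 7 hours 30 minutes.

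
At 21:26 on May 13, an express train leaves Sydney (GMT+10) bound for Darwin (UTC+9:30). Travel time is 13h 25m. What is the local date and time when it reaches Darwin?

Convert departure to UTC: 21:26 − 10:00 = 11:26 UTC on May 13.
Add 13 hours 25 minutes travel time → 00:51 UTC (May 14).
Darwin is UTC+9:30, so local arrival = 00:51 + 9:30 = 10:21 on May 14.

10:21 on May 14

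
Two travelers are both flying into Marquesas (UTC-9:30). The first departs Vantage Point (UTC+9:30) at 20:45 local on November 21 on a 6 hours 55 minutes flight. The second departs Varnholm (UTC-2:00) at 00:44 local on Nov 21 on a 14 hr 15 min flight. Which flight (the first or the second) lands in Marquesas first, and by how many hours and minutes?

Flight 1 in UTC: 20:45 − 9:30 = 11:15 on Nov 21.
+6 hours and 55 minutes → arrive 18:10 UTC on Nov 21.
Flight 2 in UTC: 00:44 + 2:00 = 02:44 on Nov 21.
+14 hours 15 minutes → arrive 16:59 UTC on Nov 21.
Flight 2 lands earlier by 1 hour 11 minutes.

the second, by 1 hour 11 minutes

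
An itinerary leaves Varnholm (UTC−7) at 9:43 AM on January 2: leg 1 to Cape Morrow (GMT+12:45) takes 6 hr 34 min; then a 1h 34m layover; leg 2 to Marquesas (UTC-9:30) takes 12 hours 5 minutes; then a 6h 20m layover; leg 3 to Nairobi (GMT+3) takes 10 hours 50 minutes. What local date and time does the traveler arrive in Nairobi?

9:06 AM on January 4

Convert departure to UTC: 9:43 AM + 7:00 = 4:43 PM UTC on Jan 2.
Add 6 hours and 34 minutes leg 1 → 11:17 PM UTC.
Add 1 hour 34 minutes layover in Cape Morrow → 12:51 AM UTC (Jan 3).
Add 12 hours 5 minutes leg 2 → 12:56 PM UTC.
Add 6 hours 20 minutes layover in Marquesas → 7:16 PM UTC.
Add 10 hours and 50 minutes leg 3 → 6:06 AM UTC (Jan 4).
Nairobi is UTC+3:00, so local arrival = 6:06 AM + 3:00 = 9:06 AM on Jan 4.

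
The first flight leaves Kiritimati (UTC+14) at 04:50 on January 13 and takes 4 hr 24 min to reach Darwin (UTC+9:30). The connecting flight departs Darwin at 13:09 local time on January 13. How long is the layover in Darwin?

8 hours 25 minutes

Convert departure to UTC: 04:50 − 14:00 = 14:50 UTC on Jan 12.
Add 4 hours 24 minutes flight time → 19:14 UTC.
Darwin is UTC+9:30, so local arrival = 19:14 + 9:30 = 04:44 on Jan 13.
Layover = 13:09 − 04:44 = 8 hours 25 minutes.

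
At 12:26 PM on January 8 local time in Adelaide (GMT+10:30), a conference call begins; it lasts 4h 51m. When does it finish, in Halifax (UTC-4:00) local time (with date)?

2:47 AM on Jan 8

Convert start to UTC: 12:26 PM − 10:30 = 1:56 AM UTC on Jan 8.
Add 4 hours 51 minutes duration → 6:47 AM UTC.
Halifax is UTC−4:00, so local end time = 6:47 AM − 4:00 = 2:47 AM on Jan 8.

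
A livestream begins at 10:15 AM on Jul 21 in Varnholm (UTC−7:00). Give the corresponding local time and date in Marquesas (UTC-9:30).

In UTC: 10:15 AM + 7:00 = 5:15 PM on Jul 21.
Marquesas is UTC−9:30: 5:15 PM − 9:30 = 7:45 AM on Jul 21.

7:45 AM on July 21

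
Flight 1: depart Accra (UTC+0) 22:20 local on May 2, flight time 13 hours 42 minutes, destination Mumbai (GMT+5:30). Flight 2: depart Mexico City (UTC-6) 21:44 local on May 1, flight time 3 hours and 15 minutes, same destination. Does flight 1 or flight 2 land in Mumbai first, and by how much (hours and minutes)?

the second, by 29 hours 3 minutes

Flight 1 departs at 22:20 UTC (May 2).
+13 hours and 42 minutes → arrive 12:02 UTC on May 3.
Flight 2 in UTC: 21:44 + 6:00 = 03:44 on May 2.
+3 hours 15 minutes → arrive 06:59 UTC on May 2.
Flight 2 lands earlier by 29 hours 3 minutes.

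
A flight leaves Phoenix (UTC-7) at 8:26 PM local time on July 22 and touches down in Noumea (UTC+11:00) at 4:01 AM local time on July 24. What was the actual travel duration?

Departure in UTC: 8:26 PM + 7:00 = 3:26 AM on Jul 23.
Arrival in UTC: 4:01 AM − 11:00 = 5:01 PM on Jul 23.
Elapsed = 5:01 PM − 3:26 AM = 13 hours 35 minutes.

13 hours 35 minutes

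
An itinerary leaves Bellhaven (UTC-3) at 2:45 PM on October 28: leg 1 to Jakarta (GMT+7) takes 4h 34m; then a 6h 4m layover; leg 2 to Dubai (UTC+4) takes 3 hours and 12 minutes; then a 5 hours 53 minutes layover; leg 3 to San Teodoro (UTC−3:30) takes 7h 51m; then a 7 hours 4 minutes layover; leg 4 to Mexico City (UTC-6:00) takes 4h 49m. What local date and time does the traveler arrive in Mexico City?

3:12 AM on October 30

Convert departure to UTC: 2:45 PM + 3:00 = 5:45 PM UTC on Oct 28.
Add 4 hours 34 minutes leg 1 → 10:19 PM UTC.
Add 6 hours 4 minutes layover in Jakarta → 4:23 AM UTC (Oct 29).
Add 3 hours and 12 minutes leg 2 → 7:35 AM UTC.
Add 5 hours and 53 minutes layover in Dubai → 1:28 PM UTC.
Add 7 hours and 51 minutes leg 3 → 9:19 PM UTC.
Add 7 hours and 4 minutes layover in San Teodoro → 4:23 AM UTC (Oct 30).
Add 4 hours and 49 minutes leg 4 → 9:12 AM UTC.
Mexico City is UTC−6:00, so local arrival = 9:12 AM − 6:00 = 3:12 AM on Oct 30.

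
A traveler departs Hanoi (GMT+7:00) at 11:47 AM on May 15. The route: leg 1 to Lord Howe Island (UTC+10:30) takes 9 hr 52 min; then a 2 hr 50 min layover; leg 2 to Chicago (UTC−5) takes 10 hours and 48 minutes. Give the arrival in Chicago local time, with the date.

11:17 PM on May 15

Convert departure to UTC: 11:47 AM − 7:00 = 4:47 AM UTC on May 15.
Add 9 hours 52 minutes leg 1 → 2:39 PM UTC.
Add 2 hours 50 minutes layover in Lord Howe Island → 5:29 PM UTC.
Add 10 hours 48 minutes leg 2 → 4:17 AM UTC (May 16).
Chicago is UTC−5:00, so local arrival = 4:17 AM − 5:00 = 11:17 PM on May 15.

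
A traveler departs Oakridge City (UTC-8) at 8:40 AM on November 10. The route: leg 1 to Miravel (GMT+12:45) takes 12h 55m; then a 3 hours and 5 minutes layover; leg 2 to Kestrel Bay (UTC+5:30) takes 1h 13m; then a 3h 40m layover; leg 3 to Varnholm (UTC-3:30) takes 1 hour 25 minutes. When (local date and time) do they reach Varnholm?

Convert departure to UTC: 8:40 AM + 8:00 = 4:40 PM UTC on Nov 10.
Add 12 hours 55 minutes leg 1 → 5:35 AM UTC (Nov 11).
Add 3 hours 5 minutes layover in Miravel → 8:40 AM UTC.
Add 1 hour 13 minutes leg 2 → 9:53 AM UTC.
Add 3 hours 40 minutes layover in Kestrel Bay → 1:33 PM UTC.
Add 1 hour 25 minutes leg 3 → 2:58 PM UTC.
Varnholm is UTC−3:30, so local arrival = 2:58 PM − 3:30 = 11:28 AM on Nov 11.

11:28 AM on November 11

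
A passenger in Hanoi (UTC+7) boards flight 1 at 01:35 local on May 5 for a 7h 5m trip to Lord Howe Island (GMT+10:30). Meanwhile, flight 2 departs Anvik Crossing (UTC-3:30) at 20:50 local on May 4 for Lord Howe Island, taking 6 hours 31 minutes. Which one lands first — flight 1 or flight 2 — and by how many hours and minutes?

the first, by 5 hours 11 minutes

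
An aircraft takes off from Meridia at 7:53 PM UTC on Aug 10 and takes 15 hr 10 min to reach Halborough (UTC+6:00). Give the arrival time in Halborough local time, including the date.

Departure is given in UTC: 7:53 PM on Aug 10.
Add 15 hours and 10 minutes → 11:03 AM UTC (Aug 11).
Halborough is UTC+6:00: 11:03 AM + 6:00 = 5:03 PM on Aug 11.

5:03 PM on Aug 11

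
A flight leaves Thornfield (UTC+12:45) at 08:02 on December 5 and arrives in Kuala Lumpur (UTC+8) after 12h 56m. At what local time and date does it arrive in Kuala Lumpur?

Convert departure to UTC: 08:02 − 12:45 = 19:17 UTC on Dec 4.
Add 12 hours and 56 minutes travel time → 08:13 UTC (Dec 5).
Kuala Lumpur is UTC+8:00, so local arrival = 08:13 + 8:00 = 16:13 on Dec 5.

16:13 on Dec 5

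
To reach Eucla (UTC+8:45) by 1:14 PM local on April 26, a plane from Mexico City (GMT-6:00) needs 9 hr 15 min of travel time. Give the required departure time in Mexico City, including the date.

1:14 PM on April 25

Target arrival in UTC: 1:14 PM − 8:45 = 4:29 AM on Apr 26.
Subtract 9 hours and 15 minutes → departure 7:14 PM UTC on Apr 25.
Mexico City is UTC−6:00: 7:14 PM − 6:00 = 1:14 PM on Apr 25.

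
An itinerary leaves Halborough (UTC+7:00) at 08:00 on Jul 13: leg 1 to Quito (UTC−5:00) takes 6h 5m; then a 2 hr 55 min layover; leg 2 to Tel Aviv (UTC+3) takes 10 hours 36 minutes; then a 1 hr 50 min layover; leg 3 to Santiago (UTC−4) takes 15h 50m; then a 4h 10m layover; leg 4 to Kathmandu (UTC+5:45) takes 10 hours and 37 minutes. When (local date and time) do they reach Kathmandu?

Convert departure to UTC: 08:00 − 7:00 = 01:00 UTC on Jul 13.
Add 6 hours 5 minutes leg 1 → 07:05 UTC.
Add 2 hours and 55 minutes layover in Quito → 10:00 UTC.
Add 10 hours and 36 minutes leg 2 → 20:36 UTC.
Add 1 hour 50 minutes layover in Tel Aviv → 22:26 UTC.
Add 15 hours 50 minutes leg 3 → 14:16 UTC (Jul 14).
Add 4 hours 10 minutes layover in Santiago → 18:26 UTC.
Add 10 hours 37 minutes leg 4 → 05:03 UTC (Jul 15).
Kathmandu is UTC+5:45, so local arrival = 05:03 + 5:45 = 10:48 on Jul 15.

10:48 on Jul 15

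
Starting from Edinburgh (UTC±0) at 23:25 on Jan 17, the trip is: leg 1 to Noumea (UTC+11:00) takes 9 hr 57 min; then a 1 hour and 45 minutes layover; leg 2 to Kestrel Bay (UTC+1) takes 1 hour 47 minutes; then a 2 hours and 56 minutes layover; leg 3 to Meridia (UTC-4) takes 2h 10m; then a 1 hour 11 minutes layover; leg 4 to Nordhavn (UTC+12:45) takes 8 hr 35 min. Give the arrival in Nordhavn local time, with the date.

Edinburgh is at UTC+0, so departure is already 23:25 UTC on Jan 17.
Add 9 hours 57 minutes leg 1 → 09:22 UTC (Jan 18).
Add 1 hour 45 minutes layover in Noumea → 11:07 UTC.
Add 1 hour 47 minutes leg 2 → 12:54 UTC.
Add 2 hours 56 minutes layover in Kestrel Bay → 15:50 UTC.
Add 2 hours 10 minutes leg 3 → 18:00 UTC.
Add 1 hour 11 minutes layover in Meridia → 19:11 UTC.
Add 8 hours 35 minutes leg 4 → 03:46 UTC (Jan 19).
Nordhavn is UTC+12:45, so local arrival = 03:46 + 12:45 = 16:31 on Jan 19.

16:31 on Jan 19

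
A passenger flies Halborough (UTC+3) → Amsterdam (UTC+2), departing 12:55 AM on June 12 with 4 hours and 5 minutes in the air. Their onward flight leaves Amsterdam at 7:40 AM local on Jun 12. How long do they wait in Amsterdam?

Convert departure to UTC: 12:55 AM − 3:00 = 9:55 PM UTC on Jun 11.
Add 4 hours 5 minutes flight time → 2:00 AM UTC (Jun 12).
Amsterdam is UTC+2:00, so local arrival = 2:00 AM + 2:00 = 4:00 AM on Jun 12.
Layover = 7:40 AM − 4:00 AM = 3 hours 40 minutes.

3 hours 40 minutes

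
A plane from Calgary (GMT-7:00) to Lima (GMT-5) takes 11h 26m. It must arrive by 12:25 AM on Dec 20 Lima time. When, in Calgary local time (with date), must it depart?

Target arrival in UTC: 12:25 AM + 5:00 = 5:25 AM on Dec 20.
Subtract 11 hours 26 minutes → departure 5:59 PM UTC on Dec 19.
Calgary is UTC−7:00: 5:59 PM − 7:00 = 10:59 AM on Dec 19.

10:59 AM on Dec 19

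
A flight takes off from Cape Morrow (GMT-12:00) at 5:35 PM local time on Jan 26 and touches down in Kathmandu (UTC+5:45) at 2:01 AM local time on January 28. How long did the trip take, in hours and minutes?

Kathmandu is 17:45 ahead of Cape Morrow.
Clock-face elapsed time (ignoring zones) is 32 hours 26 minutes.
Actual elapsed = 32 hours 26 minutes − 17:45 = 14 hours 41 minutes.

14 hours 41 minutes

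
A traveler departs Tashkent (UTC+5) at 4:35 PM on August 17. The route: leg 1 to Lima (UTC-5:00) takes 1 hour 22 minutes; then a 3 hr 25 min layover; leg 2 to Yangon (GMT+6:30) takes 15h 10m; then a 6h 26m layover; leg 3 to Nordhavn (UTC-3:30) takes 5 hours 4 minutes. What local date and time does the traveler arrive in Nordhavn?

Convert departure to UTC: 4:35 PM − 5:00 = 11:35 AM UTC on Aug 17.
Add 1 hour and 22 minutes leg 1 → 12:57 PM UTC.
Add 3 hours 25 minutes layover in Lima → 4:22 PM UTC.
Add 15 hours and 10 minutes leg 2 → 7:32 AM UTC (Aug 18).
Add 6 hours 26 minutes layover in Yangon → 1:58 PM UTC.
Add 5 hours 4 minutes leg 3 → 7:02 PM UTC.
Nordhavn is UTC−3:30, so local arrival = 7:02 PM − 3:30 = 3:32 PM on Aug 18.

3:32 PM on Aug 18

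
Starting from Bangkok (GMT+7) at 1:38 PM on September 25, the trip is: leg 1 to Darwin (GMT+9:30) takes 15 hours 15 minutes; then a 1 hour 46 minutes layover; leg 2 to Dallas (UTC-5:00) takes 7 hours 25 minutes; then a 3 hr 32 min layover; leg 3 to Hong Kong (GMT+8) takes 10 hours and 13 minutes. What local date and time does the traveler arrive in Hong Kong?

Convert departure to UTC: 1:38 PM − 7:00 = 6:38 AM UTC on Sep 25.
Add 15 hours 15 minutes leg 1 → 9:53 PM UTC.
Add 1 hour 46 minutes layover in Darwin → 11:39 PM UTC.
Add 7 hours 25 minutes leg 2 → 7:04 AM UTC (Sep 26).
Add 3 hours and 32 minutes layover in Dallas → 10:36 AM UTC.
Add 10 hours 13 minutes leg 3 → 8:49 PM UTC.
Hong Kong is UTC+8:00, so local arrival = 8:49 PM + 8:00 = 4:49 AM on Sep 27.

4:49 AM on September 27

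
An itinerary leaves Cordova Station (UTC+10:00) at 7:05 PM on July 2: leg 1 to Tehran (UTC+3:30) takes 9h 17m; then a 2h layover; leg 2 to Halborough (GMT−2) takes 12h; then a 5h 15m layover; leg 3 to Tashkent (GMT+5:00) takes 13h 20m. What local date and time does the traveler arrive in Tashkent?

Convert departure to UTC: 7:05 PM − 10:00 = 9:05 AM UTC on Jul 2.
Add 9 hours and 17 minutes leg 1 → 6:22 PM UTC.
Add 2 hours layover in Tehran → 8:22 PM UTC.
Add 12 hours leg 2 → 8:22 AM UTC (Jul 3).
Add 5 hours and 15 minutes layover in Halborough → 1:37 PM UTC.
Add 13 hours and 20 minutes leg 3 → 2:57 AM UTC (Jul 4).
Tashkent is UTC+5:00, so local arrival = 2:57 AM + 5:00 = 7:57 AM on Jul 4.

7:57 AM on Jul 4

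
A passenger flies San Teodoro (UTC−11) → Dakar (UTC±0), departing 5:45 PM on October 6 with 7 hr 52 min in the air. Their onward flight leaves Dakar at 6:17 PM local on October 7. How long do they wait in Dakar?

5 hours 40 minutes

Convert departure to UTC: 5:45 PM + 11:00 = 4:45 AM UTC on Oct 7.
Add 7 hours 52 minutes flight time → 12:37 PM UTC.
Dakar is UTC+0, so local arrival is the same: 12:37 PM on Oct 7.
Layover = 6:17 PM − 12:37 PM = 5 hours 40 minutes.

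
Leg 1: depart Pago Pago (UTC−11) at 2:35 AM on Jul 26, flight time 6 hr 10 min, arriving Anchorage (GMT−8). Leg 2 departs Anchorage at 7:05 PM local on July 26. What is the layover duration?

7 hours 20 minutes

Convert departure to UTC: 2:35 AM + 11:00 = 1:35 PM UTC on Jul 26.
Add 6 hours and 10 minutes flight time → 7:45 PM UTC.
Anchorage is UTC−8:00, so local arrival = 7:45 PM − 8:00 = 11:45 AM on Jul 26.
Layover = 7:05 PM − 11:45 AM = 7 hours 20 minutes.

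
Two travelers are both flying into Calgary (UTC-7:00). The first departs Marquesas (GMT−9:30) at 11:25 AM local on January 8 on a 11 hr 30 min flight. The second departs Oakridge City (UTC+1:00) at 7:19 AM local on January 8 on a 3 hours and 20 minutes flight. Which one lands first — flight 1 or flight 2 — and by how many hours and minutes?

the second, by 22 hours 46 minutes

Flight 1 in UTC: 11:25 AM + 9:30 = 8:55 PM on Jan 8.
+11 hours and 30 minutes → arrive 8:25 AM UTC on Jan 9.
Flight 2 in UTC: 7:19 AM − 1:00 = 6:19 AM on Jan 8.
+3 hours and 20 minutes → arrive 9:39 AM UTC on Jan 8.
Flight 2 lands earlier by 22 hours 46 minutes.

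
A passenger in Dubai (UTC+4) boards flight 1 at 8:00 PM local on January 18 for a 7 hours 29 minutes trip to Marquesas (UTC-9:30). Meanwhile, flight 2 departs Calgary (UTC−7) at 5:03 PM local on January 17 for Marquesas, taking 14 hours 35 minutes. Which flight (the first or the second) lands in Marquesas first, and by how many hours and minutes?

the second, by 8 hours 51 minutes

Flight 1 in UTC: 8:00 PM − 4:00 = 4:00 PM on Jan 18.
+7 hours 29 minutes → arrive 11:29 PM UTC on Jan 18.
Flight 2 in UTC: 5:03 PM + 7:00 = 12:03 AM on Jan 18.
+14 hours and 35 minutes → arrive 2:38 PM UTC on Jan 18.
Flight 2 lands earlier by 8 hours 51 minutes.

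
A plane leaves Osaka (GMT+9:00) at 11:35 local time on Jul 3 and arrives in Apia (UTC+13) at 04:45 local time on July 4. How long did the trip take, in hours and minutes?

13 hours 10 minutes

Departure in UTC: 11:35 − 9:00 = 02:35 on Jul 3.
Arrival in UTC: 04:45 − 13:00 = 15:45 on Jul 3.
Elapsed = 15:45 − 02:35 = 13 hours 10 minutes.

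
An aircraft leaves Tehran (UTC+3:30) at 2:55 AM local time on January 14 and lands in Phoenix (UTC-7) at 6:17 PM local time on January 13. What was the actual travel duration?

1 hour 52 minutes

Departure in UTC: 2:55 AM − 3:30 = 11:25 PM on Jan 13.
Arrival in UTC: 6:17 PM + 7:00 = 1:17 AM on Jan 14.
Elapsed = 1:17 AM − 11:25 PM (+1 day) = 1 hour 52 minutes.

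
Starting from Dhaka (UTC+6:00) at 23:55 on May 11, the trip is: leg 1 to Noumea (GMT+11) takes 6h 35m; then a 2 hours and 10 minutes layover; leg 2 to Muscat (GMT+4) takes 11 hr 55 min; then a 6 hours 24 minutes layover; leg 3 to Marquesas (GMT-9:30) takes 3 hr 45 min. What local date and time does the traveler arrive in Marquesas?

Convert departure to UTC: 23:55 − 6:00 = 17:55 UTC on May 11.
Add 6 hours 35 minutes leg 1 → 00:30 UTC (May 12).
Add 2 hours and 10 minutes layover in Noumea → 02:40 UTC.
Add 11 hours and 55 minutes leg 2 → 14:35 UTC.
Add 6 hours 24 minutes layover in Muscat → 20:59 UTC.
Add 3 hours and 45 minutes leg 3 → 00:44 UTC (May 13).
Marquesas is UTC−9:30, so local arrival = 00:44 − 9:30 = 15:14 on May 12.

15:14 on May 12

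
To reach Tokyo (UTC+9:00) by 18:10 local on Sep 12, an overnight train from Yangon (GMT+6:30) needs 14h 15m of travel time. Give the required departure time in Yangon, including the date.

01:25 on September 12

Target arrival in UTC: 18:10 − 9:00 = 09:10 on Sep 12.
Subtract 14 hours and 15 minutes → departure 18:55 UTC on Sep 11.
Yangon is UTC+6:30: 18:55 + 6:30 = 01:25 on Sep 12.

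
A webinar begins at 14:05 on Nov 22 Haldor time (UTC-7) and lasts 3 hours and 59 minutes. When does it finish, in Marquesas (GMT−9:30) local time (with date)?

Convert start to UTC: 14:05 + 7:00 = 21:05 UTC on Nov 22.
Add 3 hours and 59 minutes duration → 01:04 UTC (Nov 23).
Marquesas is UTC−9:30, so local end time = 01:04 − 9:30 = 15:34 on Nov 22.

15:34 on November 22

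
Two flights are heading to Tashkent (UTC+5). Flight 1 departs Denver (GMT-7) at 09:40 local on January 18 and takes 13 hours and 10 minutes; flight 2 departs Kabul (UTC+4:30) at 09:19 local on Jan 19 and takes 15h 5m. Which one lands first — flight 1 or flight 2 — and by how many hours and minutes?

Flight 1 in UTC: 09:40 + 7:00 = 16:40 on Jan 18.
+13 hours and 10 minutes → arrive 05:50 UTC on Jan 19.
Flight 2 in UTC: 09:19 − 4:30 = 04:49 on Jan 19.
+15 hours and 5 minutes → arrive 19:54 UTC on Jan 19.
Flight 1 lands earlier by 14 hours 4 minutes.

the first, by 14 hours 4 minutes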